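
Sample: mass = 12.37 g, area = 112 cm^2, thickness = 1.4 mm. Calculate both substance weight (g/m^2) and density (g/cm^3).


SW = 12.37 / 112 x 10000 = 1104.5 g/m^2
Volume = 112 x 1.4 / 10 = 15.68 cm^3
Density = 12.37 / 15.68 = 0.789 g/cm^3


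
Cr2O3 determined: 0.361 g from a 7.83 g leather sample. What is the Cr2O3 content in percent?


Cr2O3% = 0.361 / 7.83 x 100
Cr2O3% = 4.61%


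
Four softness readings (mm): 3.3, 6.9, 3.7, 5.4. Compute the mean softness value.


Sum = 3.3 + 6.9 + 3.7 + 5.4
Mean = 19.3 / 4 = 4.83 mm


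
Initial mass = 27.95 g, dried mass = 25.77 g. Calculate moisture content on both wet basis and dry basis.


Moisture lost = 27.95 - 25.77 = 2.18 g
Wet basis MC = 2.18 / 27.95 x 100 = 7.8%
Dry basis MC = 2.18 / 25.77 x 100 = 8.5%


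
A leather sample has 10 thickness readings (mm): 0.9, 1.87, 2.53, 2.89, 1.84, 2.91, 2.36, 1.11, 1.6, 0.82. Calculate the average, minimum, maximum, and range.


Sum = 18.83
Average = 18.83 / 10 = 1.88 mm
Minimum = 0.82 mm
Maximum = 2.91 mm
Range = 2.91 - 0.82 = 2.09 mm


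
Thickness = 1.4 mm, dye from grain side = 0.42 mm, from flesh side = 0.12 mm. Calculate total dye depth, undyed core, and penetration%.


Total dyed = 0.42 + 0.12 = 0.54 mm
Undyed core = 1.4 - 0.54 = 0.86 mm
Penetration = 0.54 / 1.4 x 100 = 38.6%


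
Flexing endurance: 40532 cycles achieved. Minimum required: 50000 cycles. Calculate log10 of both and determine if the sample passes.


Achieved: log10 = 4.61
Required: log10 = 4.70
Passes: No


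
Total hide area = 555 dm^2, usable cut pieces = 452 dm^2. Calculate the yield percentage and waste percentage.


Yield = 81.4%
Waste = 18.6%


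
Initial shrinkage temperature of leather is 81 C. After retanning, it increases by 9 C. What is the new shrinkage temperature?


New Ts = 81 + 9 = 90 C


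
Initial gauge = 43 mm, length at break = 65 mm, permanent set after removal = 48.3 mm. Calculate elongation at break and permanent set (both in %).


Elongation at break = 51.2%
Permanent set = 12.3%

Elongation at break = (65 - 43) / 43 x 100 = 51.2%
Permanent set = (48.3 - 43) / 43 x 100 = 12.3%


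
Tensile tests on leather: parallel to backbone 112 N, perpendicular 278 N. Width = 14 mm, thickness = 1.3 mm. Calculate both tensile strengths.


Parallel = 6.15 N/mm^2
Perpendicular = 15.27 N/mm^2


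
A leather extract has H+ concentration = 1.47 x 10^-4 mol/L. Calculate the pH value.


pH = -log10[H+]
pH = -log10(1.47 x 10^-4) = 3.83


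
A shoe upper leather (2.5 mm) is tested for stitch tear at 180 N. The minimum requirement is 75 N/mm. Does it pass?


STS = 72.0 N/mm
Passes: No

STS = 180 / 2.5 = 72.0 N/mm
Minimum required: 75 N/mm
Passes: No


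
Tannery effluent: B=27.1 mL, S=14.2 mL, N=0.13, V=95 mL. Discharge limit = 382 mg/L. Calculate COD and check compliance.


COD = 141.2 mg/L
Compliant: Yes

COD = (27.1 - 14.2) x 0.13 x 8000 / 95 = 141.2 mg/L
Limit: 382 mg/L
Compliant: Yes


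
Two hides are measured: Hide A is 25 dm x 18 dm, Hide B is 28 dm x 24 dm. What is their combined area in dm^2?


1122 dm^2


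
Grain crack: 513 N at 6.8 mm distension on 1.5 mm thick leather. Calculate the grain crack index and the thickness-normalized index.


Crack index = 75.4 N/mm
Normalized index = 50.3 N/mm per mm

Crack index = 513 / 6.8 = 75.4 N/mm
Normalized = 75.4 / 1.5 = 50.3 N/mm per mm


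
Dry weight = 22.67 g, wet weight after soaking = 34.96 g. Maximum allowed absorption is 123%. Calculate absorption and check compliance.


WA = (34.96 - 22.67) / 22.67 x 100 = 54.2%
Maximum allowed: 123%
Compliant: Yes


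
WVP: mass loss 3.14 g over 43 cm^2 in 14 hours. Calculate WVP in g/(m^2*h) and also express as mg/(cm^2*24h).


WVP = 52.16 g/(m^2*h)
Daily rate = 125.18 mg/(cm^2*24h)

WVP = 3.14 / (43 x 14) x 10000 = 52.16 g/(m^2*h)
Mass loss in mg = 3.14 x 1000 = 3140 mg
Per cm^2 per 24h in mg: 3140 x 24 / (43 x 14) = 75360 / 602 = 125.18 mg/(cm^2*24h)


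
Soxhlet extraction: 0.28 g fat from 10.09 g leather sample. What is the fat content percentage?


Fat content = 0.28 / 10.09 x 100
Fat = 2.8%


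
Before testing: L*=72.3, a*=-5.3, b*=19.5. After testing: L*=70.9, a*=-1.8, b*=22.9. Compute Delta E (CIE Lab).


Delta E = 5.08


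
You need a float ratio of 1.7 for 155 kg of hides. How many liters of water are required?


263.5 L

Water = hide weight x target ratio
Water = 155 x 1.7 = 263.5 L


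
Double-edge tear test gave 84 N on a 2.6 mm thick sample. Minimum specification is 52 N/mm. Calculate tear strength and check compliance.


Tear strength = 84 / 2.6 = 32.3 N/mm
Required minimum = 52 N/mm
Compliant: No


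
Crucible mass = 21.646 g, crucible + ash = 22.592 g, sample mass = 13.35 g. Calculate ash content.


Ash mass = 22.592 - 21.646 = 0.946 g
Ash% = 0.946 / 13.35 x 100 = 7.09%


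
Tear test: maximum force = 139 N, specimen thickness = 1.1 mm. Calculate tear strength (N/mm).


126.4 N/mm

Tear strength = force / thickness
Tear = 139 / 1.1 = 126.4 N/mm


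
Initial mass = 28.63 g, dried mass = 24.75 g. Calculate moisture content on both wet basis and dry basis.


Moisture lost = 28.63 - 24.75 = 3.88 g
Wet basis MC = 3.88 / 28.63 x 100 = 13.6%
Dry basis MC = 3.88 / 24.75 x 100 = 15.7%


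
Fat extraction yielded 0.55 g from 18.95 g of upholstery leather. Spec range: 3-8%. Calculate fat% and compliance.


Fat content = 2.9%
Compliant: No

Fat% = 0.55 / 18.95 x 100 = 2.9%
Spec range: 3-8%
Compliant: No


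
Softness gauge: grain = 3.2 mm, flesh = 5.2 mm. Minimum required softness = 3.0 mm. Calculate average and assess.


Average softness = 4.20 mm
Meets requirement: Yes

Average = (3.2 + 5.2) / 2 = 4.20 mm
Minimum = 3.0 mm
Meets requirement: Yes


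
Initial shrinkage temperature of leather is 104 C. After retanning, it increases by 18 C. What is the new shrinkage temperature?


122 C

New Ts = 104 + 18 = 122 C


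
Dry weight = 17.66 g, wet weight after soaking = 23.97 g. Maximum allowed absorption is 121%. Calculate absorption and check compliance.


WA = (23.97 - 17.66) / 17.66 x 100 = 35.7%
Maximum allowed: 121%
Compliant: Yes


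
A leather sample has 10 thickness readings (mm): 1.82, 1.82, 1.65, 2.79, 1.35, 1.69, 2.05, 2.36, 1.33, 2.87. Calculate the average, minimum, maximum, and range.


Average = 1.97 mm
Min = 1.33 mm
Max = 2.87 mm
Range = 1.54 mm

Sum = 19.73
Average = 19.73 / 10 = 1.97 mm
Minimum = 1.33 mm
Maximum = 2.87 mm
Range = 2.87 - 1.33 = 1.54 mm


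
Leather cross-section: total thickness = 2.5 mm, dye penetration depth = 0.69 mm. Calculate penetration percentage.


Penetration% = 0.69 / 2.5 x 100
Penetration = 27.6%


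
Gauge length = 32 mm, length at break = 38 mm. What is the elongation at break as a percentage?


Extension = 38 - 32 = 6 mm
Elongation = 6 / 32 x 100 = 18.8%


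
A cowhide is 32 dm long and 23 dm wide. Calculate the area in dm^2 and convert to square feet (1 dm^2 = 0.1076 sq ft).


736 dm^2
79.19 sq ft

Area = 32 x 23 = 736 dm^2
Conversion: 736 x 0.1076 = 79.19 sq ft


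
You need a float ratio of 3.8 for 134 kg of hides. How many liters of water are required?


Water = hide weight x target ratio
Water = 134 x 3.8 = 509.2 L


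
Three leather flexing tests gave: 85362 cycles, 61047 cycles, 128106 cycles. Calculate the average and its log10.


Average = (85362 + 61047 + 128106) / 3 = 91505 cycles
log10(91505) = 4.96


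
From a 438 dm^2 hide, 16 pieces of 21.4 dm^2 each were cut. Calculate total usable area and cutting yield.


Usable area = 342.4 dm^2
Yield = 78.2%


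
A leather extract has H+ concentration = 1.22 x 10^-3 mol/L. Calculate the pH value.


pH = -log10[H+]
pH = -log10(1.22 x 10^-3) = 2.91


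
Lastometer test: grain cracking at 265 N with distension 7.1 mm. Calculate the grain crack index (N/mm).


Grain crack index = force / distension
Index = 265 / 7.1 = 37.3 N/mm


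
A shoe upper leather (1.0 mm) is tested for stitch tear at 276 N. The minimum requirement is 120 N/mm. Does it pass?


STS = 276.0 N/mm
Passes: Yes

STS = 276 / 1.0 = 276.0 N/mm
Minimum required: 120 N/mm
Passes: Yes


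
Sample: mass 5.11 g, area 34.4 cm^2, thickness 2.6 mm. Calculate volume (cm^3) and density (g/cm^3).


Thickness in cm = 2.6 / 10 = 0.26 cm
Volume = 34.4 x 0.26 = 8.944 cm^3
Density = 5.11 / 8.944 = 0.571 g/cm^3


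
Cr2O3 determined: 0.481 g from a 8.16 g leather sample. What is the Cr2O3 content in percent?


Cr2O3% = 0.481 / 8.16 x 100
Cr2O3% = 5.89%


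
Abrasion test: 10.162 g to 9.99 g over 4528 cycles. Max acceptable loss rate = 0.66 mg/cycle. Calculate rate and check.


Rate = 0.038 mg/cycle
Passes: Yes

Loss = 10.162 - 9.99 = 0.172 g
Rate = 0.172 g / 4528 cycles x 1000 = 0.038 mg/cycle
Max = 0.66 mg/cycle
Passes: Yes


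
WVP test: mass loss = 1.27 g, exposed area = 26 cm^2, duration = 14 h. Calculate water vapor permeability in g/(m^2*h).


WVP = mass_loss / (area x time) x 10000
WVP = 1.27 / (26 x 14) x 10000
WVP = 1.27 / 364 x 10000 = 34.89 g/(m^2*h)


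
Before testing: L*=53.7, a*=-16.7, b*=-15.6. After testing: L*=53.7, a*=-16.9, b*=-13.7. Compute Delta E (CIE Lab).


dL = 53.7 - 53.7 = 0.0
da = -16.9 - (-16.7) = -0.2
db = -13.7 - (-15.6) = 1.9
dE = sqrt((0.0)^2 + (-0.2)^2 + (1.9)^2) = 1.91


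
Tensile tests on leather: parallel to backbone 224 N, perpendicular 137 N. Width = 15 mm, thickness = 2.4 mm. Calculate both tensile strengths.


Parallel = 6.22 N/mm^2
Perpendicular = 3.81 N/mm^2

Area = 15 x 2.4 = 36.0 mm^2
TS (parallel) = 224 / 36.0 = 6.22 N/mm^2
TS (perpendicular) = 137 / 36.0 = 3.81 N/mm^2


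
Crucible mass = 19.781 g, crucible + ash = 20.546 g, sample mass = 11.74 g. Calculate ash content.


Ash mass = 0.765 g
Ash content = 6.52%

Ash mass = 20.546 - 19.781 = 0.765 g
Ash% = 0.765 / 11.74 x 100 = 6.52%


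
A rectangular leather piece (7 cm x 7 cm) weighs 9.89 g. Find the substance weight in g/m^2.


2018.4 g/m^2


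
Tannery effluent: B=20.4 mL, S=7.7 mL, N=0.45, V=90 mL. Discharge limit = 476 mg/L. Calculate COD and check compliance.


COD = (20.4 - 7.7) x 0.45 x 8000 / 90 = 508.0 mg/L
Limit: 476 mg/L
Compliant: No


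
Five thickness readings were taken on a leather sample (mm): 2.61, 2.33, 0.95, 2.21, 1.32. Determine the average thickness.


1.88 mm


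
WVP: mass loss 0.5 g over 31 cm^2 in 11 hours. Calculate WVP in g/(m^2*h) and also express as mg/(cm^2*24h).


WVP = 0.5 / (31 x 11) x 10000 = 14.66 g/(m^2*h)
Mass loss in mg = 0.5 x 1000 = 500 mg
Per cm^2 per 24h in mg: 500 x 24 / (31 x 11) = 12000 / 341 = 35.19 mg/(cm^2*24h)


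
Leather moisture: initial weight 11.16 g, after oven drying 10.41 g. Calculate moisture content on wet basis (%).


6.7%

Moisture = 11.16 - 10.41 = 0.75 g
MC = 0.75 / 11.16 x 100 = 6.7%


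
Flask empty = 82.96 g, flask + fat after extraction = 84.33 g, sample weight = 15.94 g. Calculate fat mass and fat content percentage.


Fat mass = 84.33 - 82.96 = 1.37 g
Fat% = 1.37 / 15.94 x 100 = 8.6%


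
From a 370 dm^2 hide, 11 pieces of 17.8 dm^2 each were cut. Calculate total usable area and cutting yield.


Usable area = 195.8 dm^2
Yield = 52.9%


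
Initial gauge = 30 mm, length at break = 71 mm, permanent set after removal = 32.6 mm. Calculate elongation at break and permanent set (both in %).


Elongation at break = 136.7%
Permanent set = 8.7%

Elongation at break = (71 - 30) / 30 x 100 = 136.7%
Permanent set = (32.6 - 30) / 30 x 100 = 8.7%


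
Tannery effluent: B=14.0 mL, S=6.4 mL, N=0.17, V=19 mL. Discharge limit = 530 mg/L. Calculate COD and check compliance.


COD = (14.0 - 6.4) x 0.17 x 8000 / 19 = 544.0 mg/L
Limit: 530 mg/L
Compliant: No


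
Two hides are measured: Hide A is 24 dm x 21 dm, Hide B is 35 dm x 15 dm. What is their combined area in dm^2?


Hide A area = 24 x 21 = 504 dm^2
Hide B area = 35 x 15 = 525 dm^2
Total = 504 + 525 = 1029 dm^2


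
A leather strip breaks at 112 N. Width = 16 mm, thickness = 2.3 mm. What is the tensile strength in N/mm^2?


3.04 N/mm^2


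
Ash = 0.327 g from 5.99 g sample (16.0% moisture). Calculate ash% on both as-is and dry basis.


As-is ash = 5.46%
Dry-basis ash = 6.50%

As-is ash% = 0.327 / 5.99 x 100 = 5.46%
Dry mass = 5.99 x (100 - 16.0) / 100 = 5.0316 g
Dry-basis ash% = 0.327 / 5.0316 x 100 = 6.50%


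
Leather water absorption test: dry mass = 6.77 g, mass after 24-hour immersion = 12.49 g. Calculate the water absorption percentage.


Water absorbed = 12.49 - 6.77 = 5.72 g
WA% = 5.72 / 6.77 x 100 = 84.5%


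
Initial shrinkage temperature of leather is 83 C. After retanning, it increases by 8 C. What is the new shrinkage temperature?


91 C


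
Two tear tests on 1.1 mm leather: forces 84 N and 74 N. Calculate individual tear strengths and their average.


Tear 1 = 76.4 N/mm
Tear 2 = 67.3 N/mm
Average = 71.9 N/mm

Tear 1 = 84 / 1.1 = 76.4 N/mm
Tear 2 = 74 / 1.1 = 67.3 N/mm
Average = (76.4 + 67.3) / 2 = 71.9 N/mm


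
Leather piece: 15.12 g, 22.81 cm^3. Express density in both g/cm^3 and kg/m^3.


0.663 g/cm^3
663 kg/m^3


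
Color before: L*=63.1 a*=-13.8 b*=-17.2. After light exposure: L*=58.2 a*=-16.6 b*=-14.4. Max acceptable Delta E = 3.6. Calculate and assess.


dL = -4.9, da = -2.8, db = 2.8
dE = sqrt((-4.9)^2 + (-2.8)^2 + (2.8)^2) = 6.30
Max = 3.6
Passes: No


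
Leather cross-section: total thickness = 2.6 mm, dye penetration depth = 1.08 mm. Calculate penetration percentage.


Penetration% = 1.08 / 2.6 x 100
Penetration = 41.5%


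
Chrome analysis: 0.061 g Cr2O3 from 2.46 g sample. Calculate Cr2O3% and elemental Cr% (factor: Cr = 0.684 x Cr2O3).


Cr2O3 = 2.48%
Cr = 1.70%

Cr2O3% = 0.061 / 2.46 x 100 = 2.48%
Cr% = 2.48 x 0.684 = 1.70%


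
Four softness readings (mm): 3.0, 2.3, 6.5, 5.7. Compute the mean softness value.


Sum = 3.0 + 2.3 + 6.5 + 5.7
Mean = 17.5 / 4 = 4.38 mm


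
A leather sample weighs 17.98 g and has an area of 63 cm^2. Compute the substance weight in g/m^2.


2854.0 g/m^2


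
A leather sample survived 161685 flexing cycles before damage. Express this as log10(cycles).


log10(161685) = 5.21


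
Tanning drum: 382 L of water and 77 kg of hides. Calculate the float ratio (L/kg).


5.0

Float ratio = water / hide weight
Ratio = 382 / 77 = 5.0


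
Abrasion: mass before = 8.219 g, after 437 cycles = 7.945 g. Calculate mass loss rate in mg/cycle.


0.627 mg/cycle


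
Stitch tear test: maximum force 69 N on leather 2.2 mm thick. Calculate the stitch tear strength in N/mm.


31.4 N/mm

Stitch tear strength = force / thickness
STS = 69 / 2.2 = 31.4 N/mm


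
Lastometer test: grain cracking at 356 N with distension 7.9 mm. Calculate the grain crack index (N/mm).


45.1 N/mm


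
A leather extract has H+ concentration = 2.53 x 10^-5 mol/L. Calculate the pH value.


pH = -log10[H+]
pH = -log10(2.53 x 10^-5) = 4.60


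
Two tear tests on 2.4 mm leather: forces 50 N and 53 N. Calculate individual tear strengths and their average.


Tear 1 = 20.8 N/mm
Tear 2 = 22.1 N/mm
Average = 21.5 N/mm


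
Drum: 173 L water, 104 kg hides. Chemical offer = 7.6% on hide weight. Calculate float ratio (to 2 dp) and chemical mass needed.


Float ratio = 1.66
Chemical needed = 7.904 kg

Float ratio = 173 / 104 = 1.66
Chemical = 104 x 7.6 / 100 = 7.904 kg


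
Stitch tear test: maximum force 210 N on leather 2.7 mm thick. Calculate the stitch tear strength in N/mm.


Stitch tear strength = force / thickness
STS = 210 / 2.7 = 77.8 N/mm


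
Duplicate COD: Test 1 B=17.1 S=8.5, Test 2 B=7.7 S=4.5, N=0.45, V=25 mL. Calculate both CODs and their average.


COD1 = (17.1 - 8.5) x 0.45 x 8000 / 25 = 1238.4 mg/L
COD2 = (7.7 - 4.5) x 0.45 x 8000 / 25 = 460.8 mg/L
Average = (1238.4 + 460.8) / 2 = 849.6 mg/L


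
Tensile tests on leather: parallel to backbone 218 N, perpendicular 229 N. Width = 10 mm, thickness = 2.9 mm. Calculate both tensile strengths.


Area = 10 x 2.9 = 29.0 mm^2
TS (parallel) = 218 / 29.0 = 7.52 N/mm^2
TS (perpendicular) = 229 / 29.0 = 7.90 N/mm^2


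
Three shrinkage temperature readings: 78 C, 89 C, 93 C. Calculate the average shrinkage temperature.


86.7 C


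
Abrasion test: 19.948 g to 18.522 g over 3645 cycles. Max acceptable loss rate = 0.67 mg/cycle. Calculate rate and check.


Loss = 19.948 - 18.522 = 1.426 g
Rate = 1.426 g / 3645 cycles x 1000 = 0.391 mg/cycle
Max = 0.67 mg/cycle
Passes: Yes


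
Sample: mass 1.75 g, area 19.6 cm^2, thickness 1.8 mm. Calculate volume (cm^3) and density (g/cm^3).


Thickness in cm = 1.8 / 10 = 0.18 cm
Volume = 19.6 x 0.18 = 3.528 cm^3
Density = 1.75 / 3.528 = 0.496 g/cm^3


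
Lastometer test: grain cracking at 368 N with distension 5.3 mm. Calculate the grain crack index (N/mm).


Grain crack index = force / distension
Index = 368 / 5.3 = 69.4 N/mm


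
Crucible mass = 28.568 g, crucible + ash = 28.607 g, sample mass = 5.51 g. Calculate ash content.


Ash mass = 28.607 - 28.568 = 0.039 g
Ash% = 0.039 / 5.51 x 100 = 0.71%


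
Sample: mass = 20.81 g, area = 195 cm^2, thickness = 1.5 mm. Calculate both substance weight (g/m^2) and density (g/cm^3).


SW = 20.81 / 195 x 10000 = 1067.2 g/m^2
Volume = 195 x 1.5 / 10 = 29.25 cm^3
Density = 20.81 / 29.25 = 0.711 g/cm^3


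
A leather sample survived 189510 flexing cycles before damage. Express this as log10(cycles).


5.28

log10(189510) = 5.28


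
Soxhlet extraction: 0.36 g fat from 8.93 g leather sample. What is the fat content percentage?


4.0%

Fat content = 0.36 / 8.93 x 100
Fat = 4.0%


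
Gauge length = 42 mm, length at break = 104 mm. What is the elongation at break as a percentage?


147.6%

Extension = 104 - 42 = 62 mm
Elongation = 62 / 42 x 100 = 147.6%


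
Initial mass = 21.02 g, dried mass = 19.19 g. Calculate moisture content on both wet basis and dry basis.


Wet basis = 8.7%
Dry basis = 9.5%


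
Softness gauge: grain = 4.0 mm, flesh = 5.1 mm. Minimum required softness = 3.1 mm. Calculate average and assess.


Average = (4.0 + 5.1) / 2 = 4.55 mm
Minimum = 3.1 mm
Meets requirement: Yes


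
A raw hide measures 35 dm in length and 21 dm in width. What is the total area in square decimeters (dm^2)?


735 dm^2

Area = length x width
Area = 35 x 21 = 735 dm^2


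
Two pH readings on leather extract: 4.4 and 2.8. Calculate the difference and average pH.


Difference = |4.4 - 2.8| = 1.6
Average = (4.4 + 2.8) / 2 = 3.60


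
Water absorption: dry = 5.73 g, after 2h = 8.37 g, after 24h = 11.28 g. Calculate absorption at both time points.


2h absorption = 46.1%
24h absorption = 96.9%


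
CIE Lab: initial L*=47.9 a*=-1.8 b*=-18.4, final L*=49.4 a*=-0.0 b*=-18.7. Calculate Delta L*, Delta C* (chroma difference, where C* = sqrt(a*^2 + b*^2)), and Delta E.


Delta L* = 1.5
Delta C* = 0.21
Delta E = 2.36

Delta L* = 49.4 - 47.9 = 1.5
C1* = sqrt((-1.8)^2 + (-18.4)^2) = 18.488
C2* = sqrt((-0.0)^2 + (-18.7)^2) = 18.700
Delta C* = 18.700 - 18.488 = 0.21
Delta E = sqrt((1.5)^2 + (1.8)^2 + (-0.3)^2) = 2.36


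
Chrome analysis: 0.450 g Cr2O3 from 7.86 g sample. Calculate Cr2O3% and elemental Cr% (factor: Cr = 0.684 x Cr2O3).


Cr2O3 = 5.73%
Cr = 3.92%


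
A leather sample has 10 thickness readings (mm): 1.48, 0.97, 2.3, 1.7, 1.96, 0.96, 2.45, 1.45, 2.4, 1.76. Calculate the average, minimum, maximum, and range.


Average = 1.74 mm
Min = 0.96 mm
Max = 2.45 mm
Range = 1.49 mm


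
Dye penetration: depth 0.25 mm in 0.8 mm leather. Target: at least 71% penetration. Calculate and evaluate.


Penetration = 31.3%
Meets target: No

Penetration = 0.25 / 0.8 x 100 = 31.3%
Target: 71%
Meets target: No


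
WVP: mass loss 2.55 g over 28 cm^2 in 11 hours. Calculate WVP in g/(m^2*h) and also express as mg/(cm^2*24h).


WVP = 82.79 g/(m^2*h)
Daily rate = 198.70 mg/(cm^2*24h)

WVP = 2.55 / (28 x 11) x 10000 = 82.79 g/(m^2*h)
Mass loss in mg = 2.55 x 1000 = 2550 mg
Per cm^2 per 24h in mg: 2550 x 24 / (28 x 11) = 61200 / 308 = 198.70 mg/(cm^2*24h)


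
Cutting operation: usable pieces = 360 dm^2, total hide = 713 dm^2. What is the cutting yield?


Yield = usable / total x 100
Yield = 360 / 713 x 100 = 50.5%


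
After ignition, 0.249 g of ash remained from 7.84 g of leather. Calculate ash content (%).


3.18%


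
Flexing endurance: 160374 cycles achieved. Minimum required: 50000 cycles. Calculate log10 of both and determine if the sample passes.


Achieved: log10 = 5.21
Required: log10 = 4.70
Passes: Yes

log10(160374) = 5.21
log10(50000) = 4.70
Passes: Yes


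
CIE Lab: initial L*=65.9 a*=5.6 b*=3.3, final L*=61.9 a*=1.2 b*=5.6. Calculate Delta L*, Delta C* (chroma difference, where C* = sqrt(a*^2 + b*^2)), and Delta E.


Delta L* = 61.9 - 65.9 = -4.0
C1* = sqrt((5.6)^2 + (3.3)^2) = 6.500
C2* = sqrt((1.2)^2 + (5.6)^2) = 5.727
Delta C* = 5.727 - 6.500 = -0.77
Delta E = sqrt((-4.0)^2 + (-4.4)^2 + (2.3)^2) = 6.38


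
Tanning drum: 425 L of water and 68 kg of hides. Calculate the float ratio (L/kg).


Float ratio = water / hide weight
Ratio = 425 / 68 = 6.3


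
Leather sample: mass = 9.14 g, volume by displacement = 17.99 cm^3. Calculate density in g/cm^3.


Density = mass / volume
Density = 9.14 / 17.99 = 0.508 g/cm^3


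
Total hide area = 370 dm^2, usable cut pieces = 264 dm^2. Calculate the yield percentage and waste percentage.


Yield = 71.4%
Waste = 28.6%


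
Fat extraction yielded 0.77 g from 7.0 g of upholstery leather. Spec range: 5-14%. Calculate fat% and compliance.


Fat% = 0.77 / 7.0 x 100 = 11.0%
Spec range: 5-14%
Compliant: Yes


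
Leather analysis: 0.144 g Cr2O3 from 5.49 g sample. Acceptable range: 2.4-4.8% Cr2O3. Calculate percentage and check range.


Cr2O3 = 2.62%
Within range: Yes


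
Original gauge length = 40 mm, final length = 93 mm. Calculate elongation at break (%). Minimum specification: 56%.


Extension = 93 - 40 = 53 mm
Elongation = 53 / 40 x 100 = 132.5%
Minimum required: 56%
Meets specification: Yes


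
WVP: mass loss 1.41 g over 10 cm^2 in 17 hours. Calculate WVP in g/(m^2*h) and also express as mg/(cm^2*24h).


WVP = 1.41 / (10 x 17) x 10000 = 82.94 g/(m^2*h)
Mass loss in mg = 1.41 x 1000 = 1410 mg
Per cm^2 per 24h in mg: 1410 x 24 / (10 x 17) = 33840 / 170 = 199.06 mg/(cm^2*24h)


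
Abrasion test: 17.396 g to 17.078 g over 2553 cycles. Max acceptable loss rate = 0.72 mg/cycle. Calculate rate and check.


Rate = 0.125 mg/cycle
Passes: Yes

Loss = 17.396 - 17.078 = 0.318 g
Rate = 0.318 g / 2553 cycles x 1000 = 0.125 mg/cycle
Max = 0.72 mg/cycle
Passes: Yes


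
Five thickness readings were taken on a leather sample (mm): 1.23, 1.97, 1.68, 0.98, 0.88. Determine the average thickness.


1.35 mm

Sum = 1.23 + 1.97 + 1.68 + 0.98 + 0.88 = 6.74
Average = 6.74 / 5 = 1.35 mm


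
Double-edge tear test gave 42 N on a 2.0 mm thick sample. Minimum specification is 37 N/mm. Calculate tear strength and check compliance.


Tear strength = 42 / 2.0 = 21.0 N/mm
Required minimum = 37 N/mm
Compliant: No


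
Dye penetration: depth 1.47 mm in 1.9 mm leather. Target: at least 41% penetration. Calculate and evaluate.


Penetration = 77.4%
Meets target: Yes


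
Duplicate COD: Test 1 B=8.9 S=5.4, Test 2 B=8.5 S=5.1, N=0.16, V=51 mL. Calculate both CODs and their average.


COD1 = 87.8 mg/L
COD2 = 85.3 mg/L
Average = 86.6 mg/L

COD1 = (8.9 - 5.4) x 0.16 x 8000 / 51 = 87.8 mg/L
COD2 = (8.5 - 5.1) x 0.16 x 8000 / 51 = 85.3 mg/L
Average = (87.8 + 85.3) / 2 = 86.6 mg/L


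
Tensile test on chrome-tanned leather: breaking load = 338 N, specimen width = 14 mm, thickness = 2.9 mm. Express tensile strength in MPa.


Cross-section = 14 x 2.9 = 40.6 mm^2
TS = 338 / 40.6 = 8.33 MPa
(1 N/mm^2 = 1 MPa)


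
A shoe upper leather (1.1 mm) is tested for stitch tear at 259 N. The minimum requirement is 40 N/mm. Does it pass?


STS = 235.5 N/mm
Passes: Yes

STS = 259 / 1.1 = 235.5 N/mm
Minimum required: 40 N/mm
Passes: Yes


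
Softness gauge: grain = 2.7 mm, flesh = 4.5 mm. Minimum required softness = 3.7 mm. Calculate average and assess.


Average = (2.7 + 4.5) / 2 = 3.60 mm
Minimum = 3.7 mm
Meets requirement: No


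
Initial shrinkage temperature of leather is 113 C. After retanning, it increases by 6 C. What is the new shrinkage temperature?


New Ts = 113 + 6 = 119 C


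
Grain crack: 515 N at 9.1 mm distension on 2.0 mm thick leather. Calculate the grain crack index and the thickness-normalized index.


Crack index = 56.6 N/mm
Normalized index = 28.3 N/mm per mm


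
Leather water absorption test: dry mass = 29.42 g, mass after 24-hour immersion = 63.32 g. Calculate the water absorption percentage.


Water absorbed = 63.32 - 29.42 = 33.90 g
WA% = 33.90 / 29.42 x 100 = 115.2%


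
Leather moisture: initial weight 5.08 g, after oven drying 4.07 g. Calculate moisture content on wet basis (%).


19.9%

Moisture = 5.08 - 4.07 = 1.01 g
MC = 1.01 / 5.08 x 100 = 19.9%


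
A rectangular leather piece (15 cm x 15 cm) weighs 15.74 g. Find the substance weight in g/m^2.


Area = 15 x 15 = 225 cm^2
SW = 15.74 / 225 x 10000 = 699.6 g/m^2


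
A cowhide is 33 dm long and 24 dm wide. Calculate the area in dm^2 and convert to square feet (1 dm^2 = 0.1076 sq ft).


792 dm^2
85.22 sq ft


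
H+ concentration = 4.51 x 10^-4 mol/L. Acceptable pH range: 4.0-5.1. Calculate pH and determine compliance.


pH = -log10(4.51 x 10^-4) = 3.35
Range: 4.0 to 5.1
Compliant: No


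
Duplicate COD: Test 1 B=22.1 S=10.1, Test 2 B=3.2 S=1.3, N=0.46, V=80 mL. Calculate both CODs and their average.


COD1 = 552.0 mg/L
COD2 = 87.4 mg/L
Average = 319.7 mg/L

COD1 = (22.1 - 10.1) x 0.46 x 8000 / 80 = 552.0 mg/L
COD2 = (3.2 - 1.3) x 0.46 x 8000 / 80 = 87.4 mg/L
Average = (552.0 + 87.4) / 2 = 319.7 mg/L


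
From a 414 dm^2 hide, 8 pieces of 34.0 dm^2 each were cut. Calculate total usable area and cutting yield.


Usable area = 272.0 dm^2
Yield = 65.7%

Total usable = 8 x 34.0 = 272.0 dm^2
Yield = 272.0 / 414 x 100 = 65.7%


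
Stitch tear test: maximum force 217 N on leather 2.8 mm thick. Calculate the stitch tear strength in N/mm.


Stitch tear strength = force / thickness
STS = 217 / 2.8 = 77.5 N/mm


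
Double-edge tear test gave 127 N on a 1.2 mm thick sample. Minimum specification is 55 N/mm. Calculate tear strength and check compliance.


Tear strength = 105.8 N/mm
Compliant: Yes

Tear strength = 127 / 1.2 = 105.8 N/mm
Required minimum = 55 N/mm
Compliant: Yes


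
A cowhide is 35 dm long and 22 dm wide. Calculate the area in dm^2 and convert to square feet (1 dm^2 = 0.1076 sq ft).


770 dm^2
82.85 sq ft

Area = 35 x 22 = 770 dm^2
Conversion: 770 x 0.1076 = 82.85 sq ft


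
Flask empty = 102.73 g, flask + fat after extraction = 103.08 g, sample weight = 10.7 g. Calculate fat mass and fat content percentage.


Fat mass = 0.35 g
Fat content = 3.3%

Fat mass = 103.08 - 102.73 = 0.35 g
Fat% = 0.35 / 10.7 x 100 = 3.3%


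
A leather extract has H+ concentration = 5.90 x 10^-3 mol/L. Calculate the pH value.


pH = 2.23

pH = -log10[H+]
pH = -log10(5.90 x 10^-3) = 2.23


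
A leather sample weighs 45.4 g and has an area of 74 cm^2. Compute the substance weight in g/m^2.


6135.1 g/m^2

Substance weight = mass / area x 10000
SW = 45.4 / 74 x 10000
SW = 6135.1 g/m^2


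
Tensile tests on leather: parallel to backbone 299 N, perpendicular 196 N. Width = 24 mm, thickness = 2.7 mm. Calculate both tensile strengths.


Parallel = 4.61 N/mm^2
Perpendicular = 3.02 N/mm^2

Area = 24 x 2.7 = 64.8 mm^2
TS (parallel) = 299 / 64.8 = 4.61 N/mm^2
TS (perpendicular) = 196 / 64.8 = 3.02 N/mm^2


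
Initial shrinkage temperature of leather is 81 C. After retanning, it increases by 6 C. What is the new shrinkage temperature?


87 C

New Ts = 81 + 6 = 87 C


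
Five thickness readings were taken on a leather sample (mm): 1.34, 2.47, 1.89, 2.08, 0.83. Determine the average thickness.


1.72 mm


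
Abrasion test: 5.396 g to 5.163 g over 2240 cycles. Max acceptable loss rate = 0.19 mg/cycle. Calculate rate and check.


Loss = 5.396 - 5.163 = 0.233 g
Rate = 0.233 g / 2240 cycles x 1000 = 0.104 mg/cycle
Max = 0.19 mg/cycle
Passes: Yes


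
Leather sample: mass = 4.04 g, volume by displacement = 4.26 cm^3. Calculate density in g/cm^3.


Density = mass / volume
Density = 4.04 / 4.26 = 0.948 g/cm^3


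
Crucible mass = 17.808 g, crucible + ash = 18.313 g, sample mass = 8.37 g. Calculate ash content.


Ash mass = 18.313 - 17.808 = 0.505 g
Ash% = 0.505 / 8.37 x 100 = 6.03%


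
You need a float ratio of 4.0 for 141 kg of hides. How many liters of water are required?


564.0 L

Water = hide weight x target ratio
Water = 141 x 4.0 = 564.0 L


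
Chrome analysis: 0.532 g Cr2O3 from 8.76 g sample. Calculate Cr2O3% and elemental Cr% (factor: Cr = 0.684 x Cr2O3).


Cr2O3 = 6.07%
Cr = 4.15%

Cr2O3% = 0.532 / 8.76 x 100 = 6.07%
Cr% = 6.07 x 0.684 = 4.15%


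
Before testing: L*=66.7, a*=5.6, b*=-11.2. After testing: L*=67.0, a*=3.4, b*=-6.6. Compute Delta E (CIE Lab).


dL = 67.0 - 66.7 = 0.3
da = 3.4 - 5.6 = -2.2
db = -6.6 - (-11.2) = 4.6
dE = sqrt((0.3)^2 + (-2.2)^2 + (4.6)^2) = 5.11


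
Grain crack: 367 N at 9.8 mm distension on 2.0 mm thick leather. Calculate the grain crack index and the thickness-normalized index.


Crack index = 367 / 9.8 = 37.4 N/mm
Normalized = 37.4 / 2.0 = 18.7 N/mm per mm


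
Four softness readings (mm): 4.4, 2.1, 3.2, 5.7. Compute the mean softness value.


Sum = 4.4 + 2.1 + 3.2 + 5.7
Mean = 15.4 / 4 = 3.85 mm


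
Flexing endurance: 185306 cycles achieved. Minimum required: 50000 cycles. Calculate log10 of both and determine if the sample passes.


log10(185306) = 5.27
log10(50000) = 4.70
Passes: Yes


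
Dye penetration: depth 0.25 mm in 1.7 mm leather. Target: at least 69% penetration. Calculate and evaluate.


Penetration = 14.7%
Meets target: No

Penetration = 0.25 / 1.7 x 100 = 14.7%
Target: 69%
Meets target: No


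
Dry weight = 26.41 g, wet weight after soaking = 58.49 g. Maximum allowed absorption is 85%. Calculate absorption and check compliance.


WA = (58.49 - 26.41) / 26.41 x 100 = 121.5%
Maximum allowed: 85%
Compliant: No


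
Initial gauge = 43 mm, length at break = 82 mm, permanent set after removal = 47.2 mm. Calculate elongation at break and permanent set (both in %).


Elongation at break = (82 - 43) / 43 x 100 = 90.7%
Permanent set = (47.2 - 43) / 43 x 100 = 9.8%


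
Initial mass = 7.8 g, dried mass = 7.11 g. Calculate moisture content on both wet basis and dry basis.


Wet basis = 8.8%
Dry basis = 9.7%

Moisture lost = 7.8 - 7.11 = 0.69 g
Wet basis MC = 0.69 / 7.8 x 100 = 8.8%
Dry basis MC = 0.69 / 7.11 x 100 = 9.7%


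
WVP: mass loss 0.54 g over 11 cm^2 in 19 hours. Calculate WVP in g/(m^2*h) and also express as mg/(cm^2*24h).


WVP = 25.84 g/(m^2*h)
Daily rate = 62.01 mg/(cm^2*24h)


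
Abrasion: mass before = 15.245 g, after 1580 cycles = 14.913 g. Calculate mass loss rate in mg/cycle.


0.210 mg/cycle

Mass loss = 15.245 - 14.913 = 0.332 g
Rate = 0.332 / 1580 x 1000 = 0.210 mg/cycle


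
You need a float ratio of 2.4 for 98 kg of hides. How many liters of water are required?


Water = hide weight x target ratio
Water = 98 x 2.4 = 235.2 L


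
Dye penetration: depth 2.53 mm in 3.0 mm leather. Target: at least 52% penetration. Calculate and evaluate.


Penetration = 2.53 / 3.0 x 100 = 84.3%
Target: 52%
Meets target: Yes


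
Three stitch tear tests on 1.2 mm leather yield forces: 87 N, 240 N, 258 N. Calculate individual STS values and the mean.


STS1 = 72.5 N/mm
STS2 = 200.0 N/mm
STS3 = 215.0 N/mm
Mean = 162.5 N/mm

STS1 = 87 / 1.2 = 72.5 N/mm
STS2 = 240 / 1.2 = 200.0 N/mm
STS3 = 258 / 1.2 = 215.0 N/mm
Mean = (72.5 + 200.0 + 215.0) / 3 = 162.5 N/mm


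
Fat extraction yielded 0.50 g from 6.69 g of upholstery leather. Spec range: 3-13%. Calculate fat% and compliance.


Fat content = 7.5%
Compliant: Yes

Fat% = 0.50 / 6.69 x 100 = 7.5%
Spec range: 3-13%
Compliant: Yes


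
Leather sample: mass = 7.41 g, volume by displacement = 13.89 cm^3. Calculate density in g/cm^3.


Density = mass / volume
Density = 7.41 / 13.89 = 0.533 g/cm^3


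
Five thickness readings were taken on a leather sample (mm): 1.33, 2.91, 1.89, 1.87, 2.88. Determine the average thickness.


Sum = 1.33 + 2.91 + 1.89 + 1.87 + 2.88 = 10.88
Average = 10.88 / 5 = 2.18 mm


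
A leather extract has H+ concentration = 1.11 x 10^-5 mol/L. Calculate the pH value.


pH = 4.95

pH = -log10[H+]
pH = -log10(1.11 x 10^-5) = 4.95


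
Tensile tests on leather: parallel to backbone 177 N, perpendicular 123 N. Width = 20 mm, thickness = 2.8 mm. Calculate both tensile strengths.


Area = 20 x 2.8 = 56.0 mm^2
TS (parallel) = 177 / 56.0 = 3.16 N/mm^2
TS (perpendicular) = 123 / 56.0 = 2.20 N/mm^2


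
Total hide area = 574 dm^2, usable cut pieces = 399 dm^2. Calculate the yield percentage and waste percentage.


Yield = 399 / 574 x 100 = 69.5%
Waste = 574 - 399 = 175 dm^2
Waste% = 100 - 69.5 = 30.5%


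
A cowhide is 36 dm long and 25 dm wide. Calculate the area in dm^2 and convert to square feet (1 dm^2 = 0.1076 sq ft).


900 dm^2
96.84 sq ft


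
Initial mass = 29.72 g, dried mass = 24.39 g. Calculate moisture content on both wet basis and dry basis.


Moisture lost = 29.72 - 24.39 = 5.33 g
Wet basis MC = 5.33 / 29.72 x 100 = 17.9%
Dry basis MC = 5.33 / 24.39 x 100 = 21.9%


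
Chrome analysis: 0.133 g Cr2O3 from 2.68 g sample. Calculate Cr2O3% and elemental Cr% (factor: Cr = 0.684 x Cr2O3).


Cr2O3 = 4.96%
Cr = 3.39%


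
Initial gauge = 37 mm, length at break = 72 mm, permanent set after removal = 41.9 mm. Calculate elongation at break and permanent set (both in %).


Elongation at break = 94.6%
Permanent set = 13.2%


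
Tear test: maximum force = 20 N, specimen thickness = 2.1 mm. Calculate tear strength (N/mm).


9.5 N/mm


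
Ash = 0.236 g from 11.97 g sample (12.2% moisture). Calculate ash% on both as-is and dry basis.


As-is ash = 1.97%
Dry-basis ash = 2.25%

As-is ash% = 0.236 / 11.97 x 100 = 1.97%
Dry mass = 11.97 x (100 - 12.2) / 100 = 10.50966 g
Dry-basis ash% = 0.236 / 10.50966 x 100 = 2.25%


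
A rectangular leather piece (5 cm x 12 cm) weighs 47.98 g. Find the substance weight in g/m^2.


Area = 5 x 12 = 60 cm^2
SW = 47.98 / 60 x 10000 = 7996.7 g/m^2


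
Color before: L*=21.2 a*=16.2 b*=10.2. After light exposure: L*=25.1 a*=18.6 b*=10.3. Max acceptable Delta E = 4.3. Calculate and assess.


dL = 3.9, da = 2.4, db = 0.1
dE = sqrt((3.9)^2 + (2.4)^2 + (0.1)^2) = 4.58
Max = 4.3
Passes: No


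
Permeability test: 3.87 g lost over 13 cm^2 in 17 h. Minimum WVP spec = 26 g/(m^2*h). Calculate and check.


WVP = 175.11 g/(m^2*h)
Meets specification: Yes


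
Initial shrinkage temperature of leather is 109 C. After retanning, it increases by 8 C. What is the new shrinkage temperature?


New Ts = 109 + 8 = 117 C


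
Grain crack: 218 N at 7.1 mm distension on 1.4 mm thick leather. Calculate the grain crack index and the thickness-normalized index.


Crack index = 30.7 N/mm
Normalized index = 21.9 N/mm per mm

Crack index = 218 / 7.1 = 30.7 N/mm
Normalized = 30.7 / 1.4 = 21.9 N/mm per mm


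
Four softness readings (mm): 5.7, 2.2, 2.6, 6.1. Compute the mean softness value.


4.15 mm


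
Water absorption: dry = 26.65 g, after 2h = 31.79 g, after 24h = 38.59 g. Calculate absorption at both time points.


WA (2h) = (31.79 - 26.65) / 26.65 x 100 = 19.3%
WA (24h) = (38.59 - 26.65) / 26.65 x 100 = 44.8%


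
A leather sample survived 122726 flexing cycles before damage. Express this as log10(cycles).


log10(122726) = 5.09


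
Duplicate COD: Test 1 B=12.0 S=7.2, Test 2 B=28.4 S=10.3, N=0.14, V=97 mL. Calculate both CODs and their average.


COD1 = (12.0 - 7.2) x 0.14 x 8000 / 97 = 55.4 mg/L
COD2 = (28.4 - 10.3) x 0.14 x 8000 / 97 = 209.0 mg/L
Average = (55.4 + 209.0) / 2 = 132.2 mg/L


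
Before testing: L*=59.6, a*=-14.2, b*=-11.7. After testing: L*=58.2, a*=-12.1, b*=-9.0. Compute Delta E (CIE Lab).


dL = 58.2 - 59.6 = -1.4
da = -12.1 - (-14.2) = 2.1
db = -9.0 - (-11.7) = 2.7
dE = sqrt((-1.4)^2 + (2.1)^2 + (2.7)^2) = 3.70


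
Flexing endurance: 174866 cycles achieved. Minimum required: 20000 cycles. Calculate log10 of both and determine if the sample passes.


log10(174866) = 5.24
log10(20000) = 4.30
Passes: Yes


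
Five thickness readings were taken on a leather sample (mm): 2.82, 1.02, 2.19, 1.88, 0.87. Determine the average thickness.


1.76 mm


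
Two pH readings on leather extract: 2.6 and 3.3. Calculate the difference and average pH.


Difference = |2.6 - 3.3| = 0.7
Average = (2.6 + 3.3) / 2 = 2.95


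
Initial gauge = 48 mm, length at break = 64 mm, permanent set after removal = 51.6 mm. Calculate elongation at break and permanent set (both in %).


Elongation at break = (64 - 48) / 48 x 100 = 33.3%
Permanent set = (51.6 - 48) / 48 x 100 = 7.5%


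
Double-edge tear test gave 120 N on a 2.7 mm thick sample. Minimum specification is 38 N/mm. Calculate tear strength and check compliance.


Tear strength = 120 / 2.7 = 44.4 N/mm
Required minimum = 38 N/mm
Compliant: Yes


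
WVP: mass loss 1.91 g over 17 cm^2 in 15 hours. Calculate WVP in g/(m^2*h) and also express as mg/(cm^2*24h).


WVP = 1.91 / (17 x 15) x 10000 = 74.90 g/(m^2*h)
Mass loss in mg = 1.91 x 1000 = 1910 mg
Per cm^2 per 24h in mg: 1910 x 24 / (17 x 15) = 45840 / 255 = 179.76 mg/(cm^2*24h)


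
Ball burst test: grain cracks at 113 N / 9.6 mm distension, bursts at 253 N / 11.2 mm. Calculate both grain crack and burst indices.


Crack index = 11.8 N/mm
Burst index = 22.6 N/mm


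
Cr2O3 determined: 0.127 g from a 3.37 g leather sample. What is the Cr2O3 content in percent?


3.77%

Cr2O3% = 0.127 / 3.37 x 100
Cr2O3% = 3.77%


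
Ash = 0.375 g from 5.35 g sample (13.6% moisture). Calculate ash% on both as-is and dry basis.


As-is ash = 7.01%
Dry-basis ash = 8.11%


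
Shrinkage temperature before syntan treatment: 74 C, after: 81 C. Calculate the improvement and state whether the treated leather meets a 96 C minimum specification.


Improvement = 81 - 74 = 7 C
Spec check: 81 C >= 96 C? No


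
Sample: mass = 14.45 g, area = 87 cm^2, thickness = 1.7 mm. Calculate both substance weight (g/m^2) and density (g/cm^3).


SW = 14.45 / 87 x 10000 = 1660.9 g/m^2
Volume = 87 x 1.7 / 10 = 14.79 cm^3
Density = 14.45 / 14.79 = 0.977 g/cm^3


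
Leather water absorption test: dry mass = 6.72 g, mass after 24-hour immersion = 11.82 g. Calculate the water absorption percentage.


Water absorbed = 11.82 - 6.72 = 5.10 g
WA% = 5.10 / 6.72 x 100 = 75.9%


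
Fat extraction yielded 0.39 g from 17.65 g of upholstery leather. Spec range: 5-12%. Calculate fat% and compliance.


Fat content = 2.2%
Compliant: No

Fat% = 0.39 / 17.65 x 100 = 2.2%
Spec range: 5-12%
Compliant: No


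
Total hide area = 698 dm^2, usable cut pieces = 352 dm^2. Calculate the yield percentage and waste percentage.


Yield = 352 / 698 x 100 = 50.4%
Waste = 698 - 352 = 346 dm^2
Waste% = 100 - 50.4 = 49.6%


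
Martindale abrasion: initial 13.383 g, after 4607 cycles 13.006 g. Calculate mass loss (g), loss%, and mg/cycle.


Mass loss = 0.377 g
Loss = 2.82%
Rate = 0.082 mg/cycle


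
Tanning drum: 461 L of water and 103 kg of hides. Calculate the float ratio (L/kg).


4.5


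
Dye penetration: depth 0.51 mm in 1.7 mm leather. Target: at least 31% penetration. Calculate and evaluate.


Penetration = 30.0%
Meets target: No

Penetration = 0.51 / 1.7 x 100 = 30.0%
Target: 31%
Meets target: No
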